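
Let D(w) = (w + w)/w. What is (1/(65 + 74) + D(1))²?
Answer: 77841/19321 ≈ 4.0288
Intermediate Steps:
D(w) = 2 (D(w) = (2*w)/w = 2)
(1/(65 + 74) + D(1))² = (1/(65 + 74) + 2)² = (1/139 + 2)² = (279/139)² = 77841/19321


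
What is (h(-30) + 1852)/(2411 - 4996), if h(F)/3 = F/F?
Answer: -371/517 ≈ -0.71760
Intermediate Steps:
h(F) = 3 (h(F) = 3*(F/F) = 3*1 = 3)
(h(-30) + 1852)/(2411 - 4996) = (3 + 1852)/(2411 - 4996) = 1855/(-2585) = 1855*(-1/2585) = -371/517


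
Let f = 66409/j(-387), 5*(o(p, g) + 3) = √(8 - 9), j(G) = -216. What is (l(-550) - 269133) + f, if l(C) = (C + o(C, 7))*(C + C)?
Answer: 73193663/216 - 220*I ≈ 3.3886e+5 - 220.0*I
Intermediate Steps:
o(p, g) = -3 + I/5 (o(p, g) = -3 + √(8 - 9)/5 = -3 + √(-1)/5 = -3 + I/5)
l(C) = 2*C*(-3 + C + I/5) (l(C) = (C + (-3 + I/5))*(C + C) = (-3 + C + I/5)*(2*C) = 2*C*(-3 + C + I/5))
f = -66409/216 (f = 66409/(-216) = 66409*(-1/216) = -66409/216 ≈ -307.45)
(l(-550) - 269133) + f = ((⅖)*(-550)*(-15 + I + 5*(-550)) - 269133) - 66409/216 = ((⅖)*(-550)*(-15 + I - 2750) - 269133) - 66409/216 = ((⅖)*(-550)*(-2765 + I) - 269133) - 66409/216 = ((608300 - 220*I) - 269133) - 66409/216 = (339167 - 220*I) - 66409/216 = 73193663/216 - 220*I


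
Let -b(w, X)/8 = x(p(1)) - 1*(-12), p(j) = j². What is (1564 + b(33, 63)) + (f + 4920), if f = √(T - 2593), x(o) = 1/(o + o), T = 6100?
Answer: 6384 + √3507 ≈ 6443.2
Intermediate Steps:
x(o) = 1/(2*o)
b(w, X) = -100 (b(w, X) = -8*(1/(2*(1²)) - 1*(-12)) = -8*((½)/1 + 12) = -8*((½)*1 + 12) = -8*(½ + 12) = -8*25/2 = -100)
f = √3507 (f = √(6100 - 2593) = √3507 ≈ 59.220)
(1564 + b(33, 63)) + (f + 4920) = (1564 - 100) + (√3507 + 4920) = 1464 + (4920 + √3507) = 6384 + √3507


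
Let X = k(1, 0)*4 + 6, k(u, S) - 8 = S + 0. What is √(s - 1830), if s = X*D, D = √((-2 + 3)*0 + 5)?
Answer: √(-1830 + 38*√5) ≈ 41.774*I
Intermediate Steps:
k(u, S) = 8 + S (k(u, S) = 8 + (S + 0) = 8 + S)
X = 38 (X = (8 + 0)*4 + 6 = 8*4 + 6 = 32 + 6 = 38)
D = √5 (D = √(1*0 + 5) = √(0 + 5) = √5 ≈ 2.2361)
s = 38*√5 ≈ 84.971
√(s - 1830) = √(38*√5 - 1830) = √(-1830 + 38*√5)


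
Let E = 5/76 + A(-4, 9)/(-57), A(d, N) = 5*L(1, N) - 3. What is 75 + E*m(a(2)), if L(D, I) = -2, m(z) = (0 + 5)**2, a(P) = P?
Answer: 18775/228 ≈ 82.346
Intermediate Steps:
m(z) = 25 (m(z) = 5**2 = 25)
A(d, N) = -13 (A(d, N) = 5*(-2) - 3 = -10 - 3 = -13)
E = 67/228 (E = 5/76 - 13/(-57) = 5*(1/76) - 13*(-1/57) = 5/76 + 13/57 = 67/228 ≈ 0.29386)
75 + E*m(a(2)) = 75 + (67/228)*25 = 75 + 1675/228 = 18775/228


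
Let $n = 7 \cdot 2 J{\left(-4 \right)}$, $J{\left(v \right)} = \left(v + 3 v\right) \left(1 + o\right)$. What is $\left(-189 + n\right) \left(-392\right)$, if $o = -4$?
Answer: $-189336$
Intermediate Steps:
$J{\left(v \right)} = - 12 v$ ($J{\left(v \right)} = \left(v + 3 v\right) \left(1 - 4\right) = 4 v \left(-3\right) = - 12 v$)
$n = 672$ ($n = 7 \cdot 2 \left(\left(-12\right) \left(-4\right)\right) = 14 \cdot 48 = 672$)
$\left(-189 + n\right) \left(-392\right) = \left(-189 + 672\right) \left(-392\right) = 483 \left(-392\right) = -189336$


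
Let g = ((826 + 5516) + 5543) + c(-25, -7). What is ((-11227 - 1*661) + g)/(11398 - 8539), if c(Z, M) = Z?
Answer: -28/2859 ≈ -0.0097936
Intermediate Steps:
g = 11860 (g = ((826 + 5516) + 5543) - 25 = (6342 + 5543) - 25 = 11885 - 25 = 11860)
((-11227 - 1*661) + g)/(11398 - 8539) = ((-11227 - 1*661) + 11860)/(11398 - 8539) = ((-11227 - 661) + 11860)/2859 = (-11888 + 11860)*(1/2859) = -28*1/2859 = -28/2859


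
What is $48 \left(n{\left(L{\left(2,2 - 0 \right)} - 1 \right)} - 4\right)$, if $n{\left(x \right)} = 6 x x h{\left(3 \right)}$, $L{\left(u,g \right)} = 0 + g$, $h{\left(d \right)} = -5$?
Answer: $-1632$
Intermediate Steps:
$L{\left(u,g \right)} = g$
$n{\left(x \right)} = - 30 x^{2}$ ($n{\left(x \right)} = 6 x x \left(-5\right) = 6 x^{2} \left(-5\right) = 6 \left(- 5 x^{2}\right) = - 30 x^{2}$)
$48 \left(n{\left(L{\left(2,2 - 0 \right)} - 1 \right)} - 4\right) = 48 \left(- 30 \left(\left(2 - 0\right) - 1\right)^{2} - 4\right) = 48 \left(- 30 \left(\left(2 + 0\right) - 1\right)^{2} - 4\right) = 48 \left(- 30 \left(2 - 1\right)^{2} - 4\right) = 48 \left(- 30 \cdot 1^{2} - 4\right) = 48 \left(\left(-30\right) 1 - 4\right) = 48 \left(-30 - 4\right) = 48 \left(-34\right) = -1632$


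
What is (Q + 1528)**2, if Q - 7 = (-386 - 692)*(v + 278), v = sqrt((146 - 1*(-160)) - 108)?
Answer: 89122918833 + 1928427732*sqrt(22) ≈ 9.8168e+10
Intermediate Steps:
v = 3*sqrt(22) (v = sqrt((146 + 160) - 108) = sqrt(306 - 108) = sqrt(198) = 3*sqrt(22) ≈ 14.071)
Q = -299677 - 3234*sqrt(22) (Q = 7 + (-386 - 692)*(3*sqrt(22) + 278) = 7 - 1078*(278 + 3*sqrt(22)) = 7 + (-299684 - 3234*sqrt(22)) = -299677 - 3234*sqrt(22) ≈ -3.1485e+5)
(Q + 1528)**2 = ((-299677 - 3234*sqrt(22)) + 1528)**2 = (-298149 - 3234*sqrt(22))**2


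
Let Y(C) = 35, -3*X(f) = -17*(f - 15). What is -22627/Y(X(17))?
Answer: -22627/35 ≈ -646.49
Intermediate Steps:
X(f) = -85 + 17*f/3 (X(f) = -(-17)*(f - 15)/3 = -(-17)*(-15 + f)/3 = -(255 - 17*f)/3 = -85 + 17*f/3)
-22627/Y(X(17)) = -22627/35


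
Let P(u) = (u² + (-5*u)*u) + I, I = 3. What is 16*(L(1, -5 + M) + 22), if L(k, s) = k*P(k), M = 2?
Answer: 336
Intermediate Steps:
P(u) = 3 - 4*u² (P(u) = (u² + (-5*u)*u) + 3 = (u² - 5*u²) + 3 = -4*u² + 3 = 3 - 4*u²)
L(k, s) = k*(3 - 4*k²)
16*(L(1, -5 + M) + 22) = 16*(1*(3 - 4*1²) + 22) = 16*(1*(3 - 4*1) + 22) = 16*(1*(3 - 4) + 22) = 16*(1*(-1) + 22) = 16*(-1 + 22) = 16*21 = 336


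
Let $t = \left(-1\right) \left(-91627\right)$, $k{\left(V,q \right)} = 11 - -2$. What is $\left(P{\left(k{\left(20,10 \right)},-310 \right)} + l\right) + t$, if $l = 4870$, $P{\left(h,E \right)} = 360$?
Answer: $96857$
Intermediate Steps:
$k{\left(V,q \right)} = 13$ ($k{\left(V,q \right)} = 11 + 2 = 13$)
$t = 91627$
$\left(P{\left(k{\left(20,10 \right)},-310 \right)} + l\right) + t = \left(360 + 4870\right) + 91627 = 5230 + 91627 = 96857$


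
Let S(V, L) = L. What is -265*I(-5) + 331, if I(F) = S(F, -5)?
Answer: 1656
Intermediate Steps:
I(F) = -5
-265*I(-5) + 331 = -265*(-5) + 331 = 1325 + 331 = 1656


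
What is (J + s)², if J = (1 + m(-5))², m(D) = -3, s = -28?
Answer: 576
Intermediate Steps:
J = 4 (J = (1 - 3)² = (-2)² = 4)
(J + s)² = (4 - 28)² = (-24)² = 576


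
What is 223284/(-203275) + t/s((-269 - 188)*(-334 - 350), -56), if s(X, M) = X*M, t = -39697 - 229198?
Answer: -3853910712427/3558314239200 ≈ -1.0831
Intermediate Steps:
t = -268895
s(X, M) = M*X
223284/(-203275) + t/s((-269 - 188)*(-334 - 350), -56) = 223284/(-203275) - 268895*(-1/(56*(-334 - 350)*(-269 - 188))) = 223284*(-1/203275) - 268895/((-(-25592)*(-684))) = -223284/203275 - 268895/((-56*312588)) = -223284/203275 - 268895/(-17504928) = -223284/203275 - 268895*(-1/17504928) = -223284/203275 + 268895/17504928 = -3853910712427/3558314239200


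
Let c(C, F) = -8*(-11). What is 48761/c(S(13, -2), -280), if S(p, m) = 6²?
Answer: 48761/88 ≈ 554.10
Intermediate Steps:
S(p, m) = 36
c(C, F) = 88
48761/c(S(13, -2), -280) = 48761/88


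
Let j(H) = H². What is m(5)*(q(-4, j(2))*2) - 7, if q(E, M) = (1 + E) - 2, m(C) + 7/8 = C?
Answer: -193/4 ≈ -48.250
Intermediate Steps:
m(C) = -7/8 + C
q(E, M) = -1 + E
m(5)*(q(-4, j(2))*2) - 7 = (-7/8 + 5)*((-1 - 4)*2) - 7 = 33*(-5*2)/8 - 7 = (33/8)*(-10) - 7 = -165/4 - 7 = -193/4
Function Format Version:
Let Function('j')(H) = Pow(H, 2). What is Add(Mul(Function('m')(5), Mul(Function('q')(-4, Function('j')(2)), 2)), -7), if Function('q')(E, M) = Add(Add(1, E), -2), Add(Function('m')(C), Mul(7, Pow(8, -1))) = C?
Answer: Rational(-193, 4) ≈ -48.250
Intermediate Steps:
Function('m')(C) = Add(Rational(-7, 8), C)
Function('q')(E, M) = Add(-1, E)
Add(Mul(Function('m')(5), Mul(Function('q')(-4, Function('j')(2)), 2)), -7) = Add(Mul(Add(Rational(-7, 8), 5), Mul(Add(-1, -4), 2)), -7) = Add(Mul(Rational(33, 8), Mul(-5, 2)), -7) = Add(Mul(Rational(33, 8), -10), -7) = Add(Rational(-165, 4), -7) = Rational(-193, 4)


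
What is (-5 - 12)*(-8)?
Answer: 136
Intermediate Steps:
(-5 - 12)*(-8) = -17*(-8) = 136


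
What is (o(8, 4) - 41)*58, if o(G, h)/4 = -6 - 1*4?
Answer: -4698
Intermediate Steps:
o(G, h) = -40 (o(G, h) = 4*(-6 - 1*4) = 4*(-6 - 4) = 4*(-10) = -40)
(o(8, 4) - 41)*58 = (-40 - 41)*58 = -81*58 = -4698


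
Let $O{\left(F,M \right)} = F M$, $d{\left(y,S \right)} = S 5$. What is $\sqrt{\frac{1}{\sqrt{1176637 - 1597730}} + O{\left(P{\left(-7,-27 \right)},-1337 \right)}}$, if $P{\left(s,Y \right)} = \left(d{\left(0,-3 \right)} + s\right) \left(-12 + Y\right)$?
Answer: $\frac{\sqrt{-203411142522341754 - 421093 i \sqrt{421093}}}{421093} \approx 7.194 \cdot 10^{-7} - 1071.0 i$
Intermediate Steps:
$d{\left(y,S \right)} = 5 S$
$P{\left(s,Y \right)} = \left(-15 + s\right) \left(-12 + Y\right)$ ($P{\left(s,Y \right)} = \left(5 \left(-3\right) + s\right) \left(-12 + Y\right) = \left(-15 + s\right) \left(-12 + Y\right)$)
$\sqrt{\frac{1}{\sqrt{1176637 - 1597730}} + O{\left(P{\left(-7,-27 \right)},-1337 \right)}} = \sqrt{\frac{1}{\sqrt{1176637 - 1597730}} + \left(180 - -405 - -84 - -189\right) \left(-1337\right)} = \sqrt{\frac{1}{\sqrt{-421093}} + \left(180 + 405 + 84 + 189\right) \left(-1337\right)} = \sqrt{\frac{1}{i \sqrt{421093}} + 858 \left(-1337\right)} = \sqrt{- \frac{i \sqrt{421093}}{421093} - 1147146} = \sqrt{-1147146 - \frac{i \sqrt{421093}}{421093}}$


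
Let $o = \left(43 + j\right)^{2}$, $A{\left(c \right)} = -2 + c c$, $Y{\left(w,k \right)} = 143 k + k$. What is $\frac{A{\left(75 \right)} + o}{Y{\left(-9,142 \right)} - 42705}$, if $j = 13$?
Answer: $- \frac{8759}{22257} \approx -0.39354$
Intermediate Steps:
$Y{\left(w,k \right)} = 144 k$
$A{\left(c \right)} = -2 + c^{2}$
$o = 3136$ ($o = \left(43 + 13\right)^{2} = 56^{2} = 3136$)
$\frac{A{\left(75 \right)} + o}{Y{\left(-9,142 \right)} - 42705} = \frac{\left(-2 + 75^{2}\right) + 3136}{144 \cdot 142 - 42705} = \frac{\left(-2 + 5625\right) + 3136}{20448 - 42705} = \frac{5623 + 3136}{-22257} = 8759 \left(- \frac{1}{22257}\right) = - \frac{8759}{22257}$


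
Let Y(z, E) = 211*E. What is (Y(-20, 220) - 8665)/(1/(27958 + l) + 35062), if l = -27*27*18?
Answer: 560133180/520179833 ≈ 1.0768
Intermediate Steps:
l = -13122 (l = -729*18 = -13122)
(Y(-20, 220) - 8665)/(1/(27958 + l) + 35062) = (211*220 - 8665)/(1/(27958 - 13122) + 35062) = (46420 - 8665)/(1/14836 + 35062) = 37755/(1/14836 + 35062) = 37755/(520179833/14836) = 37755*(14836/520179833) = 560133180/520179833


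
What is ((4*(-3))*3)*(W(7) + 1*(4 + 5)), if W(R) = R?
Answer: -576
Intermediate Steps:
((4*(-3))*3)*(W(7) + 1*(4 + 5)) = ((4*(-3))*3)*(7 + 1*(4 + 5)) = (-12*3)*(7 + 1*9) = -36*(7 + 9) = -36*16 = -576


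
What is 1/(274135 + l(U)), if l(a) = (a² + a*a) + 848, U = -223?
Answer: 1/374441 ≈ 2.6706e-6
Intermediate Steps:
l(a) = 848 + 2*a² (l(a) = (a² + a²) + 848 = 2*a² + 848 = 848 + 2*a²)
1/(274135 + l(U)) = 1/(274135 + (848 + 2*(-223)²)) = 1/(274135 + (848 + 2*49729)) = 1/(274135 + (848 + 99458)) = 1/(274135 + 100306) = 1/374441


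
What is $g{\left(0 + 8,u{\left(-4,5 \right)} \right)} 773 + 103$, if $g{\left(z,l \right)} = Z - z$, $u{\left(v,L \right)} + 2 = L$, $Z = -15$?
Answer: $-17676$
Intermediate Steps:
$u{\left(v,L \right)} = -2 + L$
$g{\left(z,l \right)} = -15 - z$
$g{\left(0 + 8,u{\left(-4,5 \right)} \right)} 773 + 103 = \left(-15 - \left(0 + 8\right)\right) 773 + 103 = \left(-15 - 8\right) 773 + 103 = \left(-23\right) 773 + 103 = -17779 + 103 = -17676$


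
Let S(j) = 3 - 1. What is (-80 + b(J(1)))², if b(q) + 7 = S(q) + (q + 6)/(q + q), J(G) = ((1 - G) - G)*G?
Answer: 30625/4 ≈ 7656.3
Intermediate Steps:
J(G) = G*(1 - 2*G) (J(G) = (1 - 2*G)*G = G*(1 - 2*G))
S(j) = 2
b(q) = -5 + (6 + q)/(2*q) (b(q) = -7 + (2 + (q + 6)/(q + q)) = -7 + (2 + (6 + q)/((2*q))) = -7 + (2 + (6 + q)*(1/(2*q))) = -7 + (2 + (6 + q)/(2*q)) = -5 + (6 + q)/(2*q))
(-80 + b(J(1)))² = (-80 + (-9/2 + 3/((1*(1 - 2*1)))))² = (-80 + (-9/2 + 3/((1*(1 - 2)))))² = (-80 + (-9/2 + 3/((1*(-1)))))² = (-80 + (-9/2 + 3/(-1)))² = (-80 + (-9/2 + 3*(-1)))² = (-80 + (-9/2 - 3))² = (-80 - 15/2)² = (-175/2)² = 30625/4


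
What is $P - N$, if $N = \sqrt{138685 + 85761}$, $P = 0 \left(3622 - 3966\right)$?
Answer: $- \sqrt{224446} \approx -473.76$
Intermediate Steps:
$P = 0$ ($P = 0 \left(3622 - 3966\right) = 0 \left(-344\right) = 0$)
$N = \sqrt{224446} \approx 473.76$
$P - N = 0 - \sqrt{224446} = - \sqrt{224446}$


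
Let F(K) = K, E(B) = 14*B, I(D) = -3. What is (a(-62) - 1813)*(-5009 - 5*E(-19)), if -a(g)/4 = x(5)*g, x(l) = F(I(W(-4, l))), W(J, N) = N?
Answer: 9407203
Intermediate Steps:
x(l) = -3
a(g) = 12*g (a(g) = -(-12)*g = 12*g)
(a(-62) - 1813)*(-5009 - 5*E(-19)) = (12*(-62) - 1813)*(-5009 - 70*(-19)) = (-744 - 1813)*(-5009 - 5*(-266)) = -2557*(-5009 + 1330) = -2557*(-3679) = 9407203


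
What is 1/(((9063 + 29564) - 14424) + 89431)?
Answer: 1/113634 ≈ 8.8002e-6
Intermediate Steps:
1/(((9063 + 29564) - 14424) + 89431) = 1/((38627 - 14424) + 89431) = 1/(24203 + 89431) = 1/113634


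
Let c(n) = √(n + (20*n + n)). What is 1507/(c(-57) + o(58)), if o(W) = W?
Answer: 43703/2309 - 1507*I*√1254/4618 ≈ 18.927 - 11.556*I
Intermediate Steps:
c(n) = √22*√n (c(n) = √(n + 21*n) = √(22*n) = √22*√n)
1507/(c(-57) + o(58)) = 1507/(√22*√(-57) + 58) = 1507/(√22*(I*√57) + 58) = 1507/(I*√1254 + 58) = 1507/(58 + I*√1254)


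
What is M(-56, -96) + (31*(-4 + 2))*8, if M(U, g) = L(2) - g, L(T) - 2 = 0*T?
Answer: -398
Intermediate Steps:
L(T) = 2 (L(T) = 2 + 0*T = 2 + 0 = 2)
M(U, g) = 2 - g
M(-56, -96) + (31*(-4 + 2))*8 = (2 - 1*(-96)) + (31*(-4 + 2))*8 = (2 + 96) + (31*(-2))*8 = 98 - 62*8 = 98 - 496 = -398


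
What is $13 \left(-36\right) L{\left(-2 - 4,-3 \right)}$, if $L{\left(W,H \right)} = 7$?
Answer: $-3276$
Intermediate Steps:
$13 \left(-36\right) L{\left(-2 - 4,-3 \right)} = 13 \left(-36\right) 7 = \left(-468\right) 7 = -3276$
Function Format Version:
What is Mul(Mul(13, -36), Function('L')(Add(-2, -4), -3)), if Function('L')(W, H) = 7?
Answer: -3276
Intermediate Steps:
Mul(Mul(13, -36), Function('L')(Add(-2, -4), -3)) = Mul(Mul(13, -36), 7) = Mul(-468, 7) = -3276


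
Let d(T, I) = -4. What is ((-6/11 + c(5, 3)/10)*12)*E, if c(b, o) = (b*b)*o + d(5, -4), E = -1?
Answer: -4326/55 ≈ -78.655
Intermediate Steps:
c(b, o) = -4 + o*b**2 (c(b, o) = (b*b)*o - 4 = b**2*o - 4 = o*b**2 - 4 = -4 + o*b**2)
((-6/11 + c(5, 3)/10)*12)*E = ((-6/11 + (-4 + 3*5**2)/10)*12)*(-1) = ((-6*1/11 + (-4 + 3*25)*(1/10))*12)*(-1) = ((-6/11 + (-4 + 75)*(1/10))*12)*(-1) = ((-6/11 + 71*(1/10))*12)*(-1) = ((-6/11 + 71/10)*12)*(-1) = ((721/110)*12)*(-1) = (4326/55)*(-1) = -4326/55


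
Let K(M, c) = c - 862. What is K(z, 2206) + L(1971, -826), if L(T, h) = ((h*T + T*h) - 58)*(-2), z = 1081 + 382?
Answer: 6513644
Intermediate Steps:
z = 1463
K(M, c) = -862 + c
L(T, h) = 116 - 4*T*h (L(T, h) = ((T*h + T*h) - 58)*(-2) = (2*T*h - 58)*(-2) = (-58 + 2*T*h)*(-2) = 116 - 4*T*h)
K(z, 2206) + L(1971, -826) = (-862 + 2206) + (116 - 4*1971*(-826)) = 1344 + (116 + 6512184) = 1344 + 6512300 = 6513644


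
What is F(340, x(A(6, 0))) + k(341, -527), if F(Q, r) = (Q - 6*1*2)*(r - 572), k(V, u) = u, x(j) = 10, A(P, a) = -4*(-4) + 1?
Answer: -184863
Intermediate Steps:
A(P, a) = 17 (A(P, a) = 16 + 1 = 17)
F(Q, r) = (-572 + r)*(-12 + Q) (F(Q, r) = (Q - 6*2)*(-572 + r) = (Q - 12)*(-572 + r) = (-12 + Q)*(-572 + r) = (-572 + r)*(-12 + Q))
F(340, x(A(6, 0))) + k(341, -527) = (6864 - 572*340 - 12*10 + 340*10) - 527 = (6864 - 194480 - 120 + 3400) - 527 = -184336 - 527 = -184863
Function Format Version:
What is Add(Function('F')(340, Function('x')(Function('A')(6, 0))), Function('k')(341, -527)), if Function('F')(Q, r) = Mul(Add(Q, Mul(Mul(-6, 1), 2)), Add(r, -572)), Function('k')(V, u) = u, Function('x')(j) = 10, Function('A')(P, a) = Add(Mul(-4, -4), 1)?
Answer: -184863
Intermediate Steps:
Function('A')(P, a) = 17 (Function('A')(P, a) = Add(16, 1) = 17)
Function('F')(Q, r) = Mul(Add(-572, r), Add(-12, Q)) (Function('F')(Q, r) = Mul(Add(Q, Mul(-6, 2)), Add(-572, r)) = Mul(Add(Q, -12), Add(-572, r)) = Mul(Add(-12, Q), Add(-572, r)) = Mul(Add(-572, r), Add(-12, Q)))
Add(Function('F')(340, Function('x')(Function('A')(6, 0))), Function('k')(341, -527)) = Add(Add(6864, Mul(-572, 340), Mul(-12, 10), Mul(340, 10)), -527) = Add(Add(6864, -194480, -120, 3400), -527) = Add(-184336, -527) = -184863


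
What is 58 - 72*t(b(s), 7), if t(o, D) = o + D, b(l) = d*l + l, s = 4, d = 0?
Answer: -734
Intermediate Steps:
b(l) = l (b(l) = 0*l + l = 0 + l = l)
t(o, D) = D + o
58 - 72*t(b(s), 7) = 58 - 72*(7 + 4) = 58 - 72*11 = 58 - 792 = -734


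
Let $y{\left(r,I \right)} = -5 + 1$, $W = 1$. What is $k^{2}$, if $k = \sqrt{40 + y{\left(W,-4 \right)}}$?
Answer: $36$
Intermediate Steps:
$y{\left(r,I \right)} = -4$
$k = 6$ ($k = \sqrt{40 - 4} = \sqrt{36} = 6$)
$k^{2} = 6^{2} = 36$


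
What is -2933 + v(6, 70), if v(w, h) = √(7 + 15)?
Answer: -2933 + √22 ≈ -2928.3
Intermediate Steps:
v(w, h) = √22
-2933 + v(6, 70) = -2933 + √22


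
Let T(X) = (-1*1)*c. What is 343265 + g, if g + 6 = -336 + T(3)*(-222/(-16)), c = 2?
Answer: 1371581/4 ≈ 3.4290e+5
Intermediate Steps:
T(X) = -2 (T(X) = -1*1*2 = -1*2 = -2)
g = -1479/4 (g = -6 + (-336 - (-444)/(-16)) = -6 + (-336 - (-444)*(-1)/16) = -6 + (-336 - 2*111/8) = -6 + (-336 - 111/4) = -6 - 1455/4 = -1479/4 ≈ -369.75)
343265 + g = 343265 - 1479/4 = 1371581/4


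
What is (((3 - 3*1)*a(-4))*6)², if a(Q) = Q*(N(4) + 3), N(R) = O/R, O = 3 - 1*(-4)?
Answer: 0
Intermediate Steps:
O = 7 (O = 3 + 4 = 7)
N(R) = 7/R
a(Q) = 19*Q/4 (a(Q) = Q*(7/4 + 3) = Q*(19/4) = 19*Q/4)
(((3 - 3*1)*a(-4))*6)² = (((3 - 3*1)*((19/4)*(-4)))*6)² = (((3 - 3)*(-19))*6)² = ((0*(-19))*6)² = (0*6)² = 0² = 0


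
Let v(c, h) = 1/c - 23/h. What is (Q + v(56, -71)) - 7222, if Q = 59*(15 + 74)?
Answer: -7835337/3976 ≈ -1970.7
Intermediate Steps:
Q = 5251 (Q = 59*89 = 5251)
v(c, h) = 1/c - 23/h
(Q + v(56, -71)) - 7222 = (5251 + (1/56 - 23/(-71))) - 7222 = (5251 + (1/56 - 23*(-1/71))) - 7222 = (5251 + (1/56 + 23/71)) - 7222 = (5251 + 1359/3976) - 7222 = 20879335/3976 - 7222 = -7835337/3976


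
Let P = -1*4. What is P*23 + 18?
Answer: -74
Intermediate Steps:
P = -4
P*23 + 18 = -4*23 + 18 = -92 + 18 = -74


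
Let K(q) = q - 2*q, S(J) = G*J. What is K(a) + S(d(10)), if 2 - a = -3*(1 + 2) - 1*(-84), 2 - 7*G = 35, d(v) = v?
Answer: 181/7 ≈ 25.857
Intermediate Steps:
G = -33/7 (G = 2/7 - ⅐*35 = 2/7 - 5 = -33/7 ≈ -4.7143)
a = -73 (a = 2 - (-3*(1 + 2) - 1*(-84)) = 2 - (-3*3 + 84) = 2 - (-9 + 84) = 2 - 1*75 = 2 - 75 = -73)
S(J) = -33*J/7
K(q) = -q
K(a) + S(d(10)) = -1*(-73) - 33/7*10 = 73 - 330/7 = 181/7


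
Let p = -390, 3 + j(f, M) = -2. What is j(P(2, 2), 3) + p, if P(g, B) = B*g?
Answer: -395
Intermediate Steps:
j(f, M) = -5 (j(f, M) = -3 - 2 = -5)
j(P(2, 2), 3) + p = -5 - 390 = -395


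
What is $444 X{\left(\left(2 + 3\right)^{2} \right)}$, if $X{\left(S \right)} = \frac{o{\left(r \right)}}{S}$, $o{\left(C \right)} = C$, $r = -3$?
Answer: $- \frac{1332}{25} \approx -53.28$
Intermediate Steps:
$X{\left(S \right)} = - \frac{3}{S}$
$444 X{\left(\left(2 + 3\right)^{2} \right)} = 444 \left(- \frac{3}{\left(2 + 3\right)^{2}}\right) = 444 \left(- \frac{3}{5^{2}}\right) = 444 \left(- \frac{3}{25}\right) = - \frac{1332}{25}$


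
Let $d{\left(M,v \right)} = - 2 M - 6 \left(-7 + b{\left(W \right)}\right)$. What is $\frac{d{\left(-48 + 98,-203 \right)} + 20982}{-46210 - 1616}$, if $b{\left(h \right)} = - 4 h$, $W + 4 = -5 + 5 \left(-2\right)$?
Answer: $- \frac{10234}{23913} \approx -0.42797$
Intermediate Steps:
$W = -19$ ($W = -4 + \left(-5 + 5 \left(-2\right)\right) = -4 - 15 = -19$)
$d{\left(M,v \right)} = -414 - 2 M$ ($d{\left(M,v \right)} = - 2 M - 6 \left(-7 - -76\right) = - 2 M - 6 \left(-7 + 76\right) = - 2 M - 414 = -414 - 2 M$)
$\frac{d{\left(-48 + 98,-203 \right)} + 20982}{-46210 - 1616} = \frac{\left(-414 - 2 \left(-48 + 98\right)\right) + 20982}{-46210 - 1616} = \frac{\left(-414 - 100\right) + 20982}{-47826} = \left(\left(-414 - 100\right) + 20982\right) \left(- \frac{1}{47826}\right) = \left(-514 + 20982\right) \left(- \frac{1}{47826}\right) = 20468 \left(- \frac{1}{47826}\right) = - \frac{10234}{23913}$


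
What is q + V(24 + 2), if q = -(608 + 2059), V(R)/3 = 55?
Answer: -2502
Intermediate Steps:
V(R) = 165 (V(R) = 3*55 = 165)
q = -2667 (q = -1*2667 = -2667)
q + V(24 + 2) = -2667 + 165 = -2502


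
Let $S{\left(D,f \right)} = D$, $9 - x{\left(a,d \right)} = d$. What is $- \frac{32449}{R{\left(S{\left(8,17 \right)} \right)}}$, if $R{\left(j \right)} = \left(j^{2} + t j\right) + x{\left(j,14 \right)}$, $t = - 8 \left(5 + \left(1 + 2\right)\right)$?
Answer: $\frac{32449}{453} \approx 71.631$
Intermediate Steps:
$x{\left(a,d \right)} = 9 - d$
$t = -64$ ($t = - 8 \left(5 + 3\right) = \left(-8\right) 8 = -64$)
$R{\left(j \right)} = -5 + j^{2} - 64 j$ ($R{\left(j \right)} = \left(j^{2} - 64 j\right) + \left(9 - 14\right) = \left(j^{2} - 64 j\right) - 5 = -5 + j^{2} - 64 j$)
$- \frac{32449}{R{\left(S{\left(8,17 \right)} \right)}} = - \frac{32449}{-5 + 8^{2} - 512} = - \frac{32449}{-5 + 64 - 512} = - \frac{32449}{-453} = \left(-32449\right) \left(- \frac{1}{453}\right) = \frac{32449}{453}$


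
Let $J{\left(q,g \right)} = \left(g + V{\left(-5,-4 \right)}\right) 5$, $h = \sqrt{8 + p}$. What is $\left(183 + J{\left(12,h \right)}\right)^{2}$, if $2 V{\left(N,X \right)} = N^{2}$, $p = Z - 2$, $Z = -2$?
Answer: $\frac{261121}{4} \approx 65280.0$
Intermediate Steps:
$p = -4$ ($p = -2 - 2 = -4$)
$V{\left(N,X \right)} = \frac{N^{2}}{2}$
$h = 2$ ($h = \sqrt{8 - 4} = \sqrt{4} = 2$)
$J{\left(q,g \right)} = \frac{125}{2} + 5 g$ ($J{\left(q,g \right)} = \left(g + \frac{\left(-5\right)^{2}}{2}\right) 5 = \left(g + \frac{1}{2} \cdot 25\right) 5 = \left(g + \frac{25}{2}\right) 5 = \left(\frac{25}{2} + g\right) 5 = \frac{125}{2} + 5 g$)
$\left(183 + J{\left(12,h \right)}\right)^{2} = \left(183 + \left(\frac{125}{2} + 5 \cdot 2\right)\right)^{2} = \left(183 + \left(\frac{125}{2} + 10\right)\right)^{2} = \left(183 + \frac{145}{2}\right)^{2} = \left(\frac{511}{2}\right)^{2} = \frac{261121}{4}$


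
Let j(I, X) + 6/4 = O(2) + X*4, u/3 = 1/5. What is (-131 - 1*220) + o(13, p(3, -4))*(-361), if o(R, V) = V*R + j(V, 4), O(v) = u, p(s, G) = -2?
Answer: 35839/10 ≈ 3583.9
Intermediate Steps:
u = ⅗ (u = 3/5 = 3*(⅕) = ⅗ ≈ 0.60000)
O(v) = ⅗
j(I, X) = -9/10 + 4*X (j(I, X) = -3/2 + (⅗ + X*4) = -3/2 + (⅗ + 4*X) = -9/10 + 4*X)
o(R, V) = 151/10 + R*V (o(R, V) = V*R + (-9/10 + 4*4) = R*V + (-9/10 + 16) = R*V + 151/10 = 151/10 + R*V)
(-131 - 1*220) + o(13, p(3, -4))*(-361) = (-131 - 1*220) + (151/10 + 13*(-2))*(-361) = (-131 - 220) + (151/10 - 26)*(-361) = -351 - 109/10*(-361) = -351 + 39349/10 = 35839/10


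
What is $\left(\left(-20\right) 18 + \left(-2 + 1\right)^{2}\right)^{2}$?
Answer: $128881$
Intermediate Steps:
$\left(\left(-20\right) 18 + \left(-2 + 1\right)^{2}\right)^{2} = \left(-360 + \left(-1\right)^{2}\right)^{2} = \left(-360 + 1\right)^{2} = \left(-359\right)^{2} = 128881$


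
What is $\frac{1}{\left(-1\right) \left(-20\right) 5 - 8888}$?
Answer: $- \frac{1}{8788} \approx -0.00011379$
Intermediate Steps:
$\frac{1}{\left(-1\right) \left(-20\right) 5 - 8888} = \frac{1}{20 \cdot 5 - 8888} = \frac{1}{100 - 8888} = \frac{1}{-8788} = - \frac{1}{8788}$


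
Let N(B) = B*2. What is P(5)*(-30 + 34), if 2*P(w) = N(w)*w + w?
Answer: 110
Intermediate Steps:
N(B) = 2*B
P(w) = w² + w/2 (P(w) = ((2*w)*w + w)/2 = (2*w² + w)/2 = (w + 2*w²)/2 = w² + w/2)
P(5)*(-30 + 34) = (5*(½ + 5))*(-30 + 34) = (5*(11/2))*4 = (55/2)*4 = 110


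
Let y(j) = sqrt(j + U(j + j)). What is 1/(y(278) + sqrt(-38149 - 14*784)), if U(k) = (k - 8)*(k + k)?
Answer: 1/(sqrt(609654) + 5*I*sqrt(1965)) ≈ 0.0011852 - 0.00033644*I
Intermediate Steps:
U(k) = 2*k*(-8 + k) (U(k) = (-8 + k)*(2*k) = 2*k*(-8 + k))
y(j) = sqrt(j + 4*j*(-8 + 2*j)) (y(j) = sqrt(j + 2*(j + j)*(-8 + (j + j))) = sqrt(j + 2*(2*j)*(-8 + 2*j)) = sqrt(j + 4*j*(-8 + 2*j)))
1/(y(278) + sqrt(-38149 - 14*784)) = 1/(sqrt(278*(-31 + 8*278)) + sqrt(-38149 - 14*784)) = 1/(sqrt(278*(-31 + 2224)) + sqrt(-38149 - 10976)) = 1/(sqrt(278*2193) + sqrt(-49125)) = 1/(sqrt(609654) + 5*I*sqrt(1965))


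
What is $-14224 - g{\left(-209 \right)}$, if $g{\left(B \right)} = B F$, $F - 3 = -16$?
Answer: $-16941$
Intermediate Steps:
$F = -13$ ($F = 3 - 16 = -13$)
$g{\left(B \right)} = - 13 B$ ($g{\left(B \right)} = B \left(-13\right) = - 13 B$)
$-14224 - g{\left(-209 \right)} = -14224 - \left(-13\right) \left(-209\right) = -14224 - 2717 = -16941$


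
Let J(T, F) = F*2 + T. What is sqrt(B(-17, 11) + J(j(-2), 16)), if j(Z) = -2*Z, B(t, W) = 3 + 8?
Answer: sqrt(47) ≈ 6.8557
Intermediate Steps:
B(t, W) = 11
J(T, F) = T + 2*F (J(T, F) = 2*F + T = T + 2*F)
sqrt(B(-17, 11) + J(j(-2), 16)) = sqrt(11 + (-2*(-2) + 2*16)) = sqrt(11 + (4 + 32)) = sqrt(11 + 36) = sqrt(47)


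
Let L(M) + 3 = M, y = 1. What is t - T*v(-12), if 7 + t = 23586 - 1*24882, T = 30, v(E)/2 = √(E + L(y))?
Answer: -1303 - 60*I*√14 ≈ -1303.0 - 224.5*I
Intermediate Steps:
L(M) = -3 + M
v(E) = 2*√(-2 + E) (v(E) = 2*√(E + (-3 + 1)) = 2*√(E - 2) = 2*√(-2 + E))
t = -1303 (t = -7 + (23586 - 1*24882) = -7 + (23586 - 24882) = -7 - 1296 = -1303)
t - T*v(-12) = -1303 - 30*2*√(-2 - 12) = -1303 - 30*2*√(-14) = -1303 - 30*2*(I*√14) = -1303 - 30*2*I*√14 = -1303 - 60*I*√14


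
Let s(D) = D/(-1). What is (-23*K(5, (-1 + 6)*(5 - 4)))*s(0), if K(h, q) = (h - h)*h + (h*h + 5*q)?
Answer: 0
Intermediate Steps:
K(h, q) = h**2 + 5*q (K(h, q) = 0*h + (h**2 + 5*q) = 0 + (h**2 + 5*q) = h**2 + 5*q)
s(D) = -D (s(D) = D*(-1) = -D)
(-23*K(5, (-1 + 6)*(5 - 4)))*s(0) = (-23*(5**2 + 5*((-1 + 6)*(5 - 4))))*(-1*0) = -23*(25 + 5*(5*1))*0 = -23*(25 + 5*5)*0 = -23*(25 + 25)*0 = -23*50*0 = -1150*0 = 0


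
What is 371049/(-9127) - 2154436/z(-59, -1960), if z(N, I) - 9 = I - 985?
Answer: 4643534377/6699218 ≈ 693.15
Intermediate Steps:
z(N, I) = -976 + I (z(N, I) = 9 + (I - 985) = 9 + (-985 + I) = -976 + I)
371049/(-9127) - 2154436/z(-59, -1960) = 371049/(-9127) - 2154436/(-976 - 1960) = 371049*(-1/9127) - 2154436/(-2936) = -371049/9127 - 2154436*(-1/2936) = -371049/9127 + 538609/734 = 4643534377/6699218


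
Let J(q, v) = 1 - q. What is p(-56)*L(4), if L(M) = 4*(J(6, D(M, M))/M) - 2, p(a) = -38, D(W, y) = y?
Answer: 266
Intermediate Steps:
L(M) = -2 - 20/M (L(M) = 4*((1 - 1*6)/M) - 2 = 4*((1 - 6)/M) - 2 = 4*(-5/M) - 2 = -20/M - 2 = -2 - 20/M)
p(-56)*L(4) = -38*(-2 - 20/4) = -38*(-2 - 20*¼) = -38*(-2 - 5) = -38*(-7) = 266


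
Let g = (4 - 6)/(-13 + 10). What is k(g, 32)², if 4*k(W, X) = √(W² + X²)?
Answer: 2305/36 ≈ 64.028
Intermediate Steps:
g = ⅔ (g = -2/(-3) = -2*(-⅓) = ⅔ ≈ 0.66667)
k(W, X) = √(W² + X²)/4
k(g, 32)² = (√((⅔)² + 32²)/4)² = (√(4/9 + 1024)/4)² = (√(9220/9)/4)² = ((2*√2305/3)/4)² = (√2305/6)² = 2305/36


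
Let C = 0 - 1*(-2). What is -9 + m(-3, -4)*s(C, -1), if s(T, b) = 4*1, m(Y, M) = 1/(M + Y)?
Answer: -67/7 ≈ -9.5714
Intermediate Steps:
C = 2 (C = 0 + 2 = 2)
s(T, b) = 4
-9 + m(-3, -4)*s(C, -1) = -9 + 4/(-4 - 3) = -9 + 4/(-7) = -9 - 1/7*4 = -9 - 4/7 = -67/7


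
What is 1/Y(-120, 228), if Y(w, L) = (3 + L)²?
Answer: 1/53361 ≈ 1.8740e-5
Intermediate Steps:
1/Y(-120, 228) = 1/((3 + 228)²) = 1/(231²) = 1/53361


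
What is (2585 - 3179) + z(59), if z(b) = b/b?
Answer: -593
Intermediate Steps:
z(b) = 1
(2585 - 3179) + z(59) = (2585 - 3179) + 1 = -594 + 1 = -593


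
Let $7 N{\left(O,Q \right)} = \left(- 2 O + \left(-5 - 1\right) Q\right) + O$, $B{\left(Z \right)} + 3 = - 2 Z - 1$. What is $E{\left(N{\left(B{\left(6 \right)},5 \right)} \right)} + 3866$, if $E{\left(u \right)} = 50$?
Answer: $3916$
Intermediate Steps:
$B{\left(Z \right)} = -4 - 2 Z$ ($B{\left(Z \right)} = -3 - \left(1 + 2 Z\right) = -4 - 2 Z$)
$N{\left(O,Q \right)} = - \frac{6 Q}{7} - \frac{O}{7}$ ($N{\left(O,Q \right)} = \frac{\left(- 2 O + \left(-5 - 1\right) Q\right) + O}{7} = \frac{\left(- 2 O - 6 Q\right) + O}{7} = \frac{\left(- 6 Q - 2 O\right) + O}{7} = \frac{- O - 6 Q}{7} = - \frac{6 Q}{7} - \frac{O}{7}$)
$E{\left(N{\left(B{\left(6 \right)},5 \right)} \right)} + 3866 = 50 + 3866 = 3916$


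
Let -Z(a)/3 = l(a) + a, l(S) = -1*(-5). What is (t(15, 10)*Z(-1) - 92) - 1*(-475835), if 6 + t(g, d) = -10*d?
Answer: 477015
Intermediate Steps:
l(S) = 5
Z(a) = -15 - 3*a (Z(a) = -3*(5 + a) = -15 - 3*a)
t(g, d) = -6 - 10*d
(t(15, 10)*Z(-1) - 92) - 1*(-475835) = ((-6 - 10*10)*(-15 - 3*(-1)) - 92) - 1*(-475835) = ((-6 - 100)*(-15 + 3) - 92) + 475835 = (-106*(-12) - 92) + 475835 = (1272 - 92) + 475835 = 1180 + 475835 = 477015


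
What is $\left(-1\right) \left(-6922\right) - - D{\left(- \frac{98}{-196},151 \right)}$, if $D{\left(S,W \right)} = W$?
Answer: $7073$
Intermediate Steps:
$\left(-1\right) \left(-6922\right) - - D{\left(- \frac{98}{-196},151 \right)} = \left(-1\right) \left(-6922\right) - \left(-1\right) 151 = 6922 - -151 = 6922 + 151 = 7073$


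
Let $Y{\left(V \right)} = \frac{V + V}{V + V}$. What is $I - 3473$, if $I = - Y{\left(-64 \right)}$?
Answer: $-3474$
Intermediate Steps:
$Y{\left(V \right)} = 1$ ($Y{\left(V \right)} = \frac{2 V}{2 V} = 2 V \frac{1}{2 V} = 1$)
$I = -1$ ($I = \left(-1\right) 1 = -1$)
$I - 3473 = -1 - 3473 = -3474$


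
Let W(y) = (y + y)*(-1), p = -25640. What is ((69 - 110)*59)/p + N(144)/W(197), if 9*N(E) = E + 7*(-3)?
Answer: 904009/15153240 ≈ 0.059658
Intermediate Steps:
N(E) = -7/3 + E/9 (N(E) = (E + 7*(-3))/9 = (E - 21)/9 = (-21 + E)/9 = -7/3 + E/9)
W(y) = -2*y (W(y) = (2*y)*(-1) = -2*y)
((69 - 110)*59)/p + N(144)/W(197) = ((69 - 110)*59)/(-25640) + (-7/3 + (⅑)*144)/((-2*197)) = -41*59*(-1/25640) + (-7/3 + 16)/(-394) = -2419*(-1/25640) + (41/3)*(-1/394) = 2419/25640 - 41/1182 = 904009/15153240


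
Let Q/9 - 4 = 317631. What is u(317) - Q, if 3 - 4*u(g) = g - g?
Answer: -11434857/4 ≈ -2.8587e+6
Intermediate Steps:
u(g) = 3/4 (u(g) = 3/4 - (g - g)/4 = 3/4 - 1/4*0 = 3/4 + 0 = 3/4)
Q = 2858715 (Q = 36 + 9*317631 = 36 + 2858679 = 2858715)
u(317) - Q = 3/4 - 1*2858715 = 3/4 - 2858715 = -11434857/4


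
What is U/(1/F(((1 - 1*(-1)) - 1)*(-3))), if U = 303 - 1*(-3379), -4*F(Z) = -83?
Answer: 152803/2 ≈ 76402.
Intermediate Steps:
F(Z) = 83/4 (F(Z) = -¼*(-83) = 83/4)
U = 3682 (U = 303 + 3379 = 3682)
U/(1/F(((1 - 1*(-1)) - 1)*(-3))) = 3682/(1/(83/4)) = 3682/(4/83) = 3682*(83/4) = 152803/2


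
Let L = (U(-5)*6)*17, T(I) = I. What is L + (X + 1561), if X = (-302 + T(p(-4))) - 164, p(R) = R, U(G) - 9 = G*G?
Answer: 4559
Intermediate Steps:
U(G) = 9 + G**2 (U(G) = 9 + G*G = 9 + G**2)
X = -470 (X = (-302 - 4) - 164 = -306 - 164 = -470)
L = 3468 (L = ((9 + (-5)**2)*6)*17 = ((9 + 25)*6)*17 = (34*6)*17 = 204*17 = 3468)
L + (X + 1561) = 3468 + (-470 + 1561) = 3468 + 1091 = 4559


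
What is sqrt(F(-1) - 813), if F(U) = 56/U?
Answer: I*sqrt(869) ≈ 29.479*I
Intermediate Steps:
sqrt(F(-1) - 813) = sqrt(56/(-1) - 813) = sqrt(56*(-1) - 813) = sqrt(-56 - 813) = sqrt(-869) = I*sqrt(869)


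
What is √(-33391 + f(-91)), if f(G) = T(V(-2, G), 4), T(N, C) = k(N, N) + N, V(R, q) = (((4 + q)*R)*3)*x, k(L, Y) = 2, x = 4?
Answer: I*√31301 ≈ 176.92*I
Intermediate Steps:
V(R, q) = 12*R*(4 + q) (V(R, q) = (((4 + q)*R)*3)*4 = ((R*(4 + q))*3)*4 = (3*R*(4 + q))*4 = 12*R*(4 + q))
T(N, C) = 2 + N
f(G) = -94 - 24*G (f(G) = 2 + 12*(-2)*(4 + G) = 2 + (-96 - 24*G) = -94 - 24*G)
√(-33391 + f(-91)) = √(-33391 + (-94 - 24*(-91))) = √(-33391 + (-94 + 2184)) = √(-33391 + 2090) = √(-31301) = I*√31301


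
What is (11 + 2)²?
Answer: 169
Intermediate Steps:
(11 + 2)² = 13² = 169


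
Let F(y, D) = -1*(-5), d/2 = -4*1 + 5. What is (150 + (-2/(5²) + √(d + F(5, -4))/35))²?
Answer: 98332553/4375 + 7496*√7/875 ≈ 22499.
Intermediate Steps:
d = 2 (d = 2*(-4*1 + 5) = 2*(-4 + 5) = 2*1 = 2)
F(y, D) = 5
(150 + (-2/(5²) + √(d + F(5, -4))/35))² = (150 + (-2/(5²) + √(2 + 5)/35))² = (150 + (-2/25 + √7*(1/35)))² = (150 + (-2*1/25 + √7/35))² = (150 + (-2/25 + √7/35))² = (3748/25 + √7/35)²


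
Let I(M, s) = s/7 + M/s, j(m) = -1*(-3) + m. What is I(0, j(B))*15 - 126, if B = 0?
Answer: -837/7 ≈ -119.57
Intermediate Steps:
j(m) = 3 + m
I(M, s) = s/7 + M/s (I(M, s) = s*(⅐) + M/s = s/7 + M/s)
I(0, j(B))*15 - 126 = ((3 + 0)/7 + 0/(3 + 0))*15 - 126 = ((⅐)*3 + 0/3)*15 - 126 = (3/7 + 0*(⅓))*15 - 126 = (3/7 + 0)*15 - 126 = (3/7)*15 - 126 = 45/7 - 126 = -837/7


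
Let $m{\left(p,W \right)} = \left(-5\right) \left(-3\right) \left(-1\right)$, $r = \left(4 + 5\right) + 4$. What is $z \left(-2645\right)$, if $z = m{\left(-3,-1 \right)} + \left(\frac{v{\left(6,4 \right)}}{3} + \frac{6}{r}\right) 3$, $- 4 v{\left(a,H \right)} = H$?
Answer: $\frac{502550}{13} \approx 38658.0$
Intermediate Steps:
$r = 13$ ($r = 9 + 4 = 13$)
$v{\left(a,H \right)} = - \frac{H}{4}$
$m{\left(p,W \right)} = -15$ ($m{\left(p,W \right)} = 15 \left(-1\right) = -15$)
$z = - \frac{190}{13}$ ($z = -15 + \left(\frac{\left(- \frac{1}{4}\right) 4}{3} + \frac{6}{13}\right) 3 = -15 + \left(\left(-1\right) \frac{1}{3} + 6 \cdot \frac{1}{13}\right) 3 = -15 + \left(- \frac{1}{3} + \frac{6}{13}\right) 3 = -15 + \frac{5}{39} \cdot 3 = -15 + \frac{5}{13} = - \frac{190}{13} \approx -14.615$)
$z \left(-2645\right) = \left(- \frac{190}{13}\right) \left(-2645\right) = \frac{502550}{13}$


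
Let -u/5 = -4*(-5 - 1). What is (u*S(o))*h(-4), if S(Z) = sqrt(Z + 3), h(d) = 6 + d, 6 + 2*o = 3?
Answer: -120*sqrt(6) ≈ -293.94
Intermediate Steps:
o = -3/2 (o = -3 + (1/2)*3 = -3 + 3/2 = -3/2 ≈ -1.5000)
u = -120 (u = -(-20)*(-5 - 1) = -(-20)*(-6) = -5*24 = -120)
S(Z) = sqrt(3 + Z)
(u*S(o))*h(-4) = (-120*sqrt(3 - 3/2))*(6 - 4) = -60*sqrt(6)*2 = -120*sqrt(6)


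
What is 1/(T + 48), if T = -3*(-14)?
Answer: 1/90 ≈ 0.011111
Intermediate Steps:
T = 42 (T = -1*(-42) = 42)
1/(T + 48) = 1/(42 + 48) = 1/90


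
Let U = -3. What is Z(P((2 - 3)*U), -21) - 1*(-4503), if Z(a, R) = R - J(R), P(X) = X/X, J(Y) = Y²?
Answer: 4041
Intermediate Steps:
P(X) = 1
Z(a, R) = R - R²
Z(P((2 - 3)*U), -21) - 1*(-4503) = -21*(1 - 1*(-21)) - 1*(-4503) = -21*(1 + 21) + 4503 = -21*22 + 4503 = -462 + 4503 = 4041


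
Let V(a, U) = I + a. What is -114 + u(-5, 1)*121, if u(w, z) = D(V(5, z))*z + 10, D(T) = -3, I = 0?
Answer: 733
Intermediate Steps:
V(a, U) = a (V(a, U) = 0 + a = a)
u(w, z) = 10 - 3*z (u(w, z) = -3*z + 10 = 10 - 3*z)
-114 + u(-5, 1)*121 = -114 + (10 - 3*1)*121 = -114 + (10 - 3)*121 = -114 + 7*121 = -114 + 847 = 733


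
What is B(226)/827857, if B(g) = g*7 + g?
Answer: 1808/827857 ≈ 0.0021840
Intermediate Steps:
B(g) = 8*g (B(g) = 7*g + g = 8*g)
B(226)/827857 = (8*226)/827857 = 1808*(1/827857) = 1808/827857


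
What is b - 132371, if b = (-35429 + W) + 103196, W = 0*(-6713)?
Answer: -64604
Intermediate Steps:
W = 0
b = 67767 (b = (-35429 + 0) + 103196 = -35429 + 103196 = 67767)
b - 132371 = 67767 - 132371 = -64604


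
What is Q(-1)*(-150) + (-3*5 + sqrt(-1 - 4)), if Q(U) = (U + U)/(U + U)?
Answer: -165 + I*sqrt(5) ≈ -165.0 + 2.2361*I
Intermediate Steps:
Q(U) = 1 (Q(U) = (2*U)/((2*U)) = (2*U)*(1/(2*U)) = 1)
Q(-1)*(-150) + (-3*5 + sqrt(-1 - 4)) = 1*(-150) + (-3*5 + sqrt(-1 - 4)) = -150 + (-15 + sqrt(-5)) = -150 + (-15 + I*sqrt(5)) = -165 + I*sqrt(5)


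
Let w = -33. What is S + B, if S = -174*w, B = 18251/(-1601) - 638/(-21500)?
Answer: 98628438969/17210750 ≈ 5730.6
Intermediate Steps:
B = -195687531/17210750 (B = 18251*(-1/1601) - 638*(-1/21500) = -18251/1601 + 319/10750 = -195687531/17210750 ≈ -11.370)
S = 5742 (S = -174*(-33) = 5742)
S + B = 5742 - 195687531/17210750 = 98628438969/17210750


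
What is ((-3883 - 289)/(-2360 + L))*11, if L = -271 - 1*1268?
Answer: 6556/557 ≈ 11.770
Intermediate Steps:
L = -1539 (L = -271 - 1268 = -1539)
((-3883 - 289)/(-2360 + L))*11 = ((-3883 - 289)/(-2360 - 1539))*11 = -4172/(-3899)*11 = -4172*(-1/3899)*11 = (596/557)*11 = 6556/557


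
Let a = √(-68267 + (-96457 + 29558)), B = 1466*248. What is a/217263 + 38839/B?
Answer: 38839/363568 + I*√135166/217263 ≈ 0.10683 + 0.0016922*I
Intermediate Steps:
B = 363568
a = I*√135166 (a = √(-68267 - 66899) = √(-135166) = I*√135166 ≈ 367.65*I)
a/217263 + 38839/B = (I*√135166)/217263 + 38839/363568 = (I*√135166)*(1/217263) + 38839*(1/363568) = I*√135166/217263 + 38839/363568 = 38839/363568 + I*√135166/217263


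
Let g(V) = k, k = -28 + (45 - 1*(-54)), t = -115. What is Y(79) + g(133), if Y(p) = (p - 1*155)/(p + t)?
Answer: 658/9 ≈ 73.111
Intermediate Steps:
Y(p) = (-155 + p)/(-115 + p) (Y(p) = (p - 1*155)/(p - 115) = (p - 155)/(-115 + p) = (-155 + p)/(-115 + p))
k = 71 (k = -28 + (45 + 54) = -28 + 99 = 71)
g(V) = 71
Y(79) + g(133) = (-155 + 79)/(-115 + 79) + 71 = -76/(-36) + 71 = -1/36*(-76) + 71 = 19/9 + 71 = 658/9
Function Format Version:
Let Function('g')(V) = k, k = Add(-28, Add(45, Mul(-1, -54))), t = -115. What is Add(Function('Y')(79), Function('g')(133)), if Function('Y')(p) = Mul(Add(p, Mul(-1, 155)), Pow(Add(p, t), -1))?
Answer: Rational(658, 9) ≈ 73.111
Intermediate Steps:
Function('Y')(p) = Mul(Pow(Add(-115, p), -1), Add(-155, p)) (Function('Y')(p) = Mul(Add(p, Mul(-1, 155)), Pow(Add(p, -115), -1)) = Mul(Add(p, -155), Pow(Add(-115, p), -1)) = Mul(Add(-155, p), Pow(Add(-115, p), -1)) = Mul(Pow(Add(-115, p), -1), Add(-155, p)))
k = 71 (k = Add(-28, Add(45, 54)) = Add(-28, 99) = 71)
Function('g')(V) = 71
Add(Function('Y')(79), Function('g')(133)) = Add(Mul(Pow(Add(-115, 79), -1), Add(-155, 79)), 71) = Add(Mul(Pow(-36, -1), -76), 71) = Add(Mul(Rational(-1, 36), -76), 71) = Add(Rational(19, 9), 71) = Rational(658, 9)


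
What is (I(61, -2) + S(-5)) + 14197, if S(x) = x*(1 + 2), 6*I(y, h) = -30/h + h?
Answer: 85105/6 ≈ 14184.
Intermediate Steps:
I(y, h) = -5/h + h/6 (I(y, h) = (-30/h + h)/6 = (h - 30/h)/6 = -5/h + h/6)
S(x) = 3*x (S(x) = x*3 = 3*x)
(I(61, -2) + S(-5)) + 14197 = ((-5/(-2) + (⅙)*(-2)) + 3*(-5)) + 14197 = ((-5*(-½) - ⅓) - 15) + 14197 = ((5/2 - ⅓) - 15) + 14197 = (13/6 - 15) + 14197 = -77/6 + 14197 = 85105/6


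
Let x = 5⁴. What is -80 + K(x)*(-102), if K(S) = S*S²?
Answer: -24902343830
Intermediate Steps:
x = 625
K(S) = S³
-80 + K(x)*(-102) = -80 + 625³*(-102) = -80 + 244140625*(-102) = -80 - 24902343750 = -24902343830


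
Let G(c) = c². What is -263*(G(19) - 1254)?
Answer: 234859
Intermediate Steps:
-263*(G(19) - 1254) = -263*(19² - 1254) = -263*(361 - 1254) = -263*(-893) = 234859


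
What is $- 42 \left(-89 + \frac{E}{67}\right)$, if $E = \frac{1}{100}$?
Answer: $\frac{12522279}{3350} \approx 3738.0$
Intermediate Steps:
$E = \frac{1}{100} \approx 0.01$
$- 42 \left(-89 + \frac{E}{67}\right) = - 42 \left(-89 + \frac{1}{100 \cdot 67}\right) = - 42 \left(-89 + \frac{1}{100} \cdot \frac{1}{67}\right) = - 42 \left(-89 + \frac{1}{6700}\right) = \left(-42\right) \left(- \frac{596299}{6700}\right) = \frac{12522279}{3350}$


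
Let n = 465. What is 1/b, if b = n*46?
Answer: 1/21390 ≈ 4.6751e-5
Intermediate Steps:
b = 21390 (b = 465*46 = 21390)
1/b = 1/21390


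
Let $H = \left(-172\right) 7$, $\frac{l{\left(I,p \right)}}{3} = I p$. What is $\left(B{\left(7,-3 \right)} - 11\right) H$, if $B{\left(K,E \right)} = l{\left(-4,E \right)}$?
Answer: $-30100$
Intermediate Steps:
$l{\left(I,p \right)} = 3 I p$
$B{\left(K,E \right)} = - 12 E$ ($B{\left(K,E \right)} = 3 \left(-4\right) E = - 12 E$)
$H = -1204$
$\left(B{\left(7,-3 \right)} - 11\right) H = \left(\left(-12\right) \left(-3\right) - 11\right) \left(-1204\right) = \left(36 - 11\right) \left(-1204\right) = 25 \left(-1204\right) = -30100$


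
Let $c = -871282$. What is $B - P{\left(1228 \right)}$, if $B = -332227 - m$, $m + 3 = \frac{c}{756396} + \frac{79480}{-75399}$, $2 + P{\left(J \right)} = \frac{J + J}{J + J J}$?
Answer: $- \frac{3880975925261323903}{11681952660486} \approx -3.3222 \cdot 10^{5}$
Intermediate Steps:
$P{\left(J \right)} = -2 + \frac{2 J}{J + J^{2}}$ ($P{\left(J \right)} = -2 + \frac{J + J}{J + J J} = -2 + \frac{2 J}{J + J^{2}}$)
$m = - \frac{49484441935}{9505250334}$ ($m = -3 + \left(- \frac{871282}{756396} + \frac{79480}{-75399}\right) = -3 + \left(\left(-871282\right) \frac{1}{756396} + 79480 \left(- \frac{1}{75399}\right)\right) = -3 - \frac{20968690933}{9505250334} = - \frac{49484441935}{9505250334} \approx -5.206$)
$B = - \frac{3157851318271883}{9505250334}$ ($B = -332227 - - \frac{49484441935}{9505250334} = -332227 + \frac{49484441935}{9505250334} = - \frac{3157851318271883}{9505250334} \approx -3.3222 \cdot 10^{5}$)
$B - P{\left(1228 \right)} = - \frac{3157851318271883}{9505250334} - \left(-2\right) 1228 \frac{1}{1 + 1228} = - \frac{3157851318271883}{9505250334} - \left(-2\right) 1228 \cdot \frac{1}{1229} = - \frac{3157851318271883}{9505250334} - - \frac{2456}{1229} = - \frac{3157851318271883}{9505250334} + \frac{2456}{1229} = - \frac{3880975925261323903}{11681952660486}$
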